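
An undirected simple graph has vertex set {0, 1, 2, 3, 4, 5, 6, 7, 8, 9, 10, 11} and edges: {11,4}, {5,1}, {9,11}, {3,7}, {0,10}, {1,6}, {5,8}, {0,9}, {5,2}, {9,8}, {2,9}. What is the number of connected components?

2

Component: {3, 7}
Component: {0, 1, 2, 4, 5, 6, 8, 9, 10, 11}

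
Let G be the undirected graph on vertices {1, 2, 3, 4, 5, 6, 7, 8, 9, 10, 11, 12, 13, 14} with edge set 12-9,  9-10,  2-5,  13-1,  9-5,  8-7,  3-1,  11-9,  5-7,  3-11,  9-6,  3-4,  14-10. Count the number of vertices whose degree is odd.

10

Degrees: 1:2, 2:1, 3:3, 4:1, 5:3, 6:1, 7:2, 8:1, 9:5, 10:2, 11:2, 12:1, 13:1, 14:1
Odd-degree vertices: 2, 3, 4, 5, 6, 8, 9, 12, 13, 14.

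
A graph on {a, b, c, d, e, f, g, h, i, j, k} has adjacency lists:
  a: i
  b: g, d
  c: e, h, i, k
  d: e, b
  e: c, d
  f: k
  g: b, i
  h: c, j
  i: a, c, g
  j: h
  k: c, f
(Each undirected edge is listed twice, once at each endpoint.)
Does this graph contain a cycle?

|V| = 11, |E| = 11, number of components = 1.
Since 11 > 11 - 1, a cycle must exist; for instance i-g-b-d-e-c-i.

Yes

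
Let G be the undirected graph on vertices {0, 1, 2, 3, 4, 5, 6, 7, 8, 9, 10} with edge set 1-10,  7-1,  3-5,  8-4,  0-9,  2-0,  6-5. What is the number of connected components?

Component: {4, 8}
Component: {0, 2, 9}
Component: {1, 7, 10}
Component: {3, 5, 6}

4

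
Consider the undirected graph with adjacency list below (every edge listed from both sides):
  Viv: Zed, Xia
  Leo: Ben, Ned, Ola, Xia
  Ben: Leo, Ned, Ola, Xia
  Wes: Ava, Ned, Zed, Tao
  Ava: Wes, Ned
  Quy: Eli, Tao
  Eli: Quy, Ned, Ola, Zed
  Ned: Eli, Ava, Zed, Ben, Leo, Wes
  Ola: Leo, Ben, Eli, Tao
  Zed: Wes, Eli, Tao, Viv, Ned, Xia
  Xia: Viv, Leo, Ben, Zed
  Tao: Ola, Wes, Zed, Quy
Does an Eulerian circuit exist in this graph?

Degrees: Viv:2, Leo:4, Ben:4, Wes:4, Ava:2, Quy:2, Eli:4, Ned:6, Ola:4, Zed:6, Xia:4, Tao:4
All degrees are even and the non-isolated vertices are connected — an Eulerian circuit exists.

Yes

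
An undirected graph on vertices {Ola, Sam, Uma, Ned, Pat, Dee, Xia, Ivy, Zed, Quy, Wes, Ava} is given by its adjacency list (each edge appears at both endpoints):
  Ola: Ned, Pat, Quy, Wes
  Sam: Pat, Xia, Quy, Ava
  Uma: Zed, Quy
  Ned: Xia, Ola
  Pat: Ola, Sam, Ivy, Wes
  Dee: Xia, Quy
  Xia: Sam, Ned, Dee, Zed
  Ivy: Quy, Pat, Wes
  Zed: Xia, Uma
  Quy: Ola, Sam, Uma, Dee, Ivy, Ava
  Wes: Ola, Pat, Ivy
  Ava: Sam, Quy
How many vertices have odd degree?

Degrees: Ola:4, Sam:4, Uma:2, Ned:2, Pat:4, Dee:2, Xia:4, Ivy:3, Zed:2, Quy:6, Wes:3, Ava:2
Odd-degree vertices: Ivy, Wes.

2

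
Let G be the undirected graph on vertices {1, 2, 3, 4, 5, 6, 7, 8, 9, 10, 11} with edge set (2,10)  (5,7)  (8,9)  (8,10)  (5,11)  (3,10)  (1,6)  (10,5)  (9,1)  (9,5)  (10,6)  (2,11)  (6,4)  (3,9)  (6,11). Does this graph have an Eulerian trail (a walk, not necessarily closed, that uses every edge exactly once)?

No

Degrees: 1:2, 2:2, 3:2, 4:1, 5:4, 6:4, 7:1, 8:2, 9:4, 10:5, 11:3
Odd-degree vertices: 4, 7, 10, 11 (4 total).
With 4 odd-degree vertices (more than two), no single trail can use every edge.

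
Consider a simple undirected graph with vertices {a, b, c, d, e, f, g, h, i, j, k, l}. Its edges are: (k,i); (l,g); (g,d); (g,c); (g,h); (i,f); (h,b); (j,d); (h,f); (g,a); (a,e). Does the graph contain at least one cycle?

|V| = 12, |E| = 11, number of components = 1.
A forest on 12 vertices with 1 component has exactly 11 edges, which matches — so no cycle.

No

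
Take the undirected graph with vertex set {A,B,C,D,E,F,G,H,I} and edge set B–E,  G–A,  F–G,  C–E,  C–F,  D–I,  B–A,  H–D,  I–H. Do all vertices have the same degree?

Degrees: A:2, B:2, C:2, D:2, E:2, F:2, G:2, H:2, I:2
All degrees equal 2; the graph is regular.

Yes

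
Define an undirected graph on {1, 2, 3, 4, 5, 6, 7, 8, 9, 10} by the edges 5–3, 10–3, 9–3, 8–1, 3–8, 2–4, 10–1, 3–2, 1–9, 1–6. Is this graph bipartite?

A valid 2-coloring puts {2, 5, 6, 7, 8, 9, 10} on one side and {1, 3, 4} on the other; every edge crosses between the two sides.

Yes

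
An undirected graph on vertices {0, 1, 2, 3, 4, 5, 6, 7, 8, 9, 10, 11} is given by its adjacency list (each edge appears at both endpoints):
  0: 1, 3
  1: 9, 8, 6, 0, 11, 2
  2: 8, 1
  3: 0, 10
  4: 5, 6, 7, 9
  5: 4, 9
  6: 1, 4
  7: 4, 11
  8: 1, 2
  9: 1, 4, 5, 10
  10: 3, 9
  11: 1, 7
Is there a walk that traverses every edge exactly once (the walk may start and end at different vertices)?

Degrees: 0:2, 1:6, 2:2, 3:2, 4:4, 5:2, 6:2, 7:2, 8:2, 9:4, 10:2, 11:2
Odd-degree vertices: none (0 total).
The non-isolated vertices are connected and exactly 0 have odd degree, so an Eulerian trail exists.

Yes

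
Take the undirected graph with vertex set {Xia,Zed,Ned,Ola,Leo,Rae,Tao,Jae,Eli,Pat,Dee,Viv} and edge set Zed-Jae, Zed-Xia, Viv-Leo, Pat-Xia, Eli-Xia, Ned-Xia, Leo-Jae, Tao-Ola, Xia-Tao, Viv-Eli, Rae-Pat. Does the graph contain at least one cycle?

|V| = 12, |E| = 11, number of components = 2.
Since 11 > 12 - 2, a cycle must exist; for instance Xia-Zed-Jae-Leo-Viv-Eli-Xia.

Yes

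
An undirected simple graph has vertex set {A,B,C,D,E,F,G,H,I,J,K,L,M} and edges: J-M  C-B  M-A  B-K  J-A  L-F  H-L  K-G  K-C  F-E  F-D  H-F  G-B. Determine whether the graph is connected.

Component: {I}
Component: {A, J, M}
Component: {B, C, G, K}
Component: {D, E, F, H, L}
No edge joins these 4 groups, so the graph is disconnected.

No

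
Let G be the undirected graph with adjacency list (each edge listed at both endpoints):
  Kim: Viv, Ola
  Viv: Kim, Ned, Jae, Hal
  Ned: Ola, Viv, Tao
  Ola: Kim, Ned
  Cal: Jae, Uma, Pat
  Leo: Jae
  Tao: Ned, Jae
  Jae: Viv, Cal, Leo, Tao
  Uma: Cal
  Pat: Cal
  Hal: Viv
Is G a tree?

No

|V| = 11, |E| = 12.
Connected but with 12 > 10 edges, so it has a cycle and is not a tree.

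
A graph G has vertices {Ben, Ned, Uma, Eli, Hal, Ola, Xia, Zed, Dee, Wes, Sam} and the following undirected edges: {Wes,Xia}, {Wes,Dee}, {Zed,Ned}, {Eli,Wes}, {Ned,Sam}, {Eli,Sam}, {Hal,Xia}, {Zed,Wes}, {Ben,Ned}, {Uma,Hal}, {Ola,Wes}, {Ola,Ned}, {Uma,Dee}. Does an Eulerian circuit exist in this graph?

Degrees: Ben:1, Ned:4, Uma:2, Eli:2, Hal:2, Ola:2, Xia:2, Zed:2, Dee:2, Wes:5, Sam:2
Ben, Wes have odd degree; an Eulerian circuit needs every degree to be even, so none exists.

No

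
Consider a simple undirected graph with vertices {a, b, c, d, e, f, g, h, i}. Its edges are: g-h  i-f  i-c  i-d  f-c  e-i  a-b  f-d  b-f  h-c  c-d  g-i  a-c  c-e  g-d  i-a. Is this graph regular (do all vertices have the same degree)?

No

Degrees: a:3, b:2, c:6, d:4, e:2, f:4, g:3, h:2, i:6
Vertex b has degree 2 while c has degree 6, so the graph is not regular.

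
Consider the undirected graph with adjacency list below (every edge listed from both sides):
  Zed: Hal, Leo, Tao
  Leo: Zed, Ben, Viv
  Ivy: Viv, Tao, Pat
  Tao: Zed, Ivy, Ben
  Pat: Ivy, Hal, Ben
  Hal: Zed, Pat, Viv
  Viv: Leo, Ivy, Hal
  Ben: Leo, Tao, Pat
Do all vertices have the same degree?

Degrees: Zed:3, Leo:3, Ivy:3, Tao:3, Pat:3, Hal:3, Viv:3, Ben:3
All degrees equal 3; the graph is regular.

Yes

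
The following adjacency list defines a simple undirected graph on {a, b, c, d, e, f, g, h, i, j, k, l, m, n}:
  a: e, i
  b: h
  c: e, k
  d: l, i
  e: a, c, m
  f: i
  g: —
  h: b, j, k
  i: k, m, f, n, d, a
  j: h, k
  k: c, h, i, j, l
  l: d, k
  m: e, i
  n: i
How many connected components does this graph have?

2

Component: {g}
Component: {a, b, c, d, e, f, h, i, j, k, l, m, n}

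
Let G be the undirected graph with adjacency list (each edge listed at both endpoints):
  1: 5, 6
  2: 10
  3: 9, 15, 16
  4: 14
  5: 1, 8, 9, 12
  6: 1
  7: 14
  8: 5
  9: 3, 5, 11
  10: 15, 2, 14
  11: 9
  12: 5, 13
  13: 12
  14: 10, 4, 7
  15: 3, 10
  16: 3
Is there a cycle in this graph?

No

The graph has 16 vertices, 15 edges, and 1 connected component.
Since 15 = 16 - 1, the graph is a forest and contains no cycle.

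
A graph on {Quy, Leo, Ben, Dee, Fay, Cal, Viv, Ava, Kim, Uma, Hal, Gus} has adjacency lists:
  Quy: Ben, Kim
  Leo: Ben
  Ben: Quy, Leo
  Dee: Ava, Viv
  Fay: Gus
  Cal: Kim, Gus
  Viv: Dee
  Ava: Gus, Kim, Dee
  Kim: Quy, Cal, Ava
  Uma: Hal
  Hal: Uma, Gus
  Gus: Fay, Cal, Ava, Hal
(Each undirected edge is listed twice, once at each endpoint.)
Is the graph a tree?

The graph has 12 vertices and 12 edges.
A tree on 12 vertices has exactly 11 edges; this graph has 12, so it contains a cycle and is not a tree.

No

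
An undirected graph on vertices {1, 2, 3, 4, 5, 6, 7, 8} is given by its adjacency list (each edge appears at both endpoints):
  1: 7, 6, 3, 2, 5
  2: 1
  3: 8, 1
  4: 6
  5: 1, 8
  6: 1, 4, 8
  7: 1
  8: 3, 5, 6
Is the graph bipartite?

A valid 2-coloring puts {2, 3, 5, 6, 7} on one side and {1, 4, 8} on the other; every edge crosses between the two sides.

Yes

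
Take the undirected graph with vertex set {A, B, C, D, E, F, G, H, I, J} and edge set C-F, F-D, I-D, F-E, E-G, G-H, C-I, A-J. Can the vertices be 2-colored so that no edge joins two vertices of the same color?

Yes

Partition the vertices as {B, F, G, I, J} vs {A, C, D, E, H}. Each listed edge has one endpoint in each part, so the graph is bipartite.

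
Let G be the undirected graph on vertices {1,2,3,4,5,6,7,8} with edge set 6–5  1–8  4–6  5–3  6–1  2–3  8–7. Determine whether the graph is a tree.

Yes

|V| = 8, |E| = 7.
Connected and |E| = |V| - 1, which characterizes a tree.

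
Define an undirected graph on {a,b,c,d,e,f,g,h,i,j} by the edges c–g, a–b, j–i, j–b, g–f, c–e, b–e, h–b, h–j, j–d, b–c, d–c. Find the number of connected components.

Component: {a, b, c, d, e, f, g, h, i, j}

1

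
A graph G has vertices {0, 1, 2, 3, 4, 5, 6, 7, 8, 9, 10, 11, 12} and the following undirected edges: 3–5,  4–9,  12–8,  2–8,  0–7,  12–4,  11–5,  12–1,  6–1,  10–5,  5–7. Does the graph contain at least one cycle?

The graph has 13 vertices, 11 edges, and 2 connected components.
A forest on 13 vertices with 2 components has exactly 11 edges, which matches — so no cycle.

No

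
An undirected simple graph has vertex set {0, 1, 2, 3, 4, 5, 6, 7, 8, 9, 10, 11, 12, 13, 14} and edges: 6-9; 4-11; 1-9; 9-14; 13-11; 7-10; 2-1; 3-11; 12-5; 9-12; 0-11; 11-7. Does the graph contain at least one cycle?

No

|V| = 15, |E| = 12, number of components = 3.
Since 12 = 15 - 3, the graph is a forest and contains no cycle.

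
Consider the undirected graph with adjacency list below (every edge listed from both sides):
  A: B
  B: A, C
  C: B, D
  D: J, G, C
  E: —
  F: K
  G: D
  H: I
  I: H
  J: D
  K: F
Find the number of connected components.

Component: {E}
Component: {F, K}
Component: {H, I}
Component: {A, B, C, D, G, J}

4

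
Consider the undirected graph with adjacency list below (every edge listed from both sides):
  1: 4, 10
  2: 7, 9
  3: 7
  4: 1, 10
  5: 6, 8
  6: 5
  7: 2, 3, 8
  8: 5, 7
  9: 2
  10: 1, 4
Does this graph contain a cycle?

Yes

The graph has 10 vertices, 9 edges, and 2 connected components.
Since 9 > 10 - 2, a cycle must exist; for instance 1-4-10-1.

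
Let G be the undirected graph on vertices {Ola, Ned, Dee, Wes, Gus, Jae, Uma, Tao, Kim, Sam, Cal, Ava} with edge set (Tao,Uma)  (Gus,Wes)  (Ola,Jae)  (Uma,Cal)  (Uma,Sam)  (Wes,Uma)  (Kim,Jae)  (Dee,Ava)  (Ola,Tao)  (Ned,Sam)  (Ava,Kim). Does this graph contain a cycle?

No

|V| = 12, |E| = 11, number of components = 1.
A forest on 12 vertices with 1 component has exactly 11 edges, which matches — so no cycle.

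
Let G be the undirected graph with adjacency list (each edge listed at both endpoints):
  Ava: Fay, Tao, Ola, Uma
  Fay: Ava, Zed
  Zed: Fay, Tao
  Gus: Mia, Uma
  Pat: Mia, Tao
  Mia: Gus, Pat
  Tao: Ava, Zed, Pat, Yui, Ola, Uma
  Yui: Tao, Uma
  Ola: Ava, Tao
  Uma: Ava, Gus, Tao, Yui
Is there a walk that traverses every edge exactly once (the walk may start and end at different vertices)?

Degrees: Ava:4, Fay:2, Zed:2, Gus:2, Pat:2, Mia:2, Tao:6, Yui:2, Ola:2, Uma:4
Odd-degree vertices: none (0 total).
The non-isolated vertices are connected and exactly 0 have odd degree, so an Eulerian trail exists.

Yes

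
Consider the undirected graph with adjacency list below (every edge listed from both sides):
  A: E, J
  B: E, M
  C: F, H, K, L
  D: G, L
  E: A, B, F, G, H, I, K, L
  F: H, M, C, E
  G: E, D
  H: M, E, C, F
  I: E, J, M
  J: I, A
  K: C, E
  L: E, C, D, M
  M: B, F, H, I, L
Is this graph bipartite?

No

The cycle H-F-M-H has length 3, which is odd, so the graph is not bipartite.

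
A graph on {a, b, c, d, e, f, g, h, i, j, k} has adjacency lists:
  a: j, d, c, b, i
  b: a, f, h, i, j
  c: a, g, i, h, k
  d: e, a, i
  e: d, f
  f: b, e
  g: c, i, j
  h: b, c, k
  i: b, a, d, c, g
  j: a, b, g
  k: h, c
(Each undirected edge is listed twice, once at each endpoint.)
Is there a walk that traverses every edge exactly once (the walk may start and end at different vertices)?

Degrees: a:5, b:5, c:5, d:3, e:2, f:2, g:3, h:3, i:5, j:3, k:2
Odd-degree vertices: a, b, c, d, g, h, i, j (8 total).
With 8 odd-degree vertices (more than two), no single trail can use every edge.

No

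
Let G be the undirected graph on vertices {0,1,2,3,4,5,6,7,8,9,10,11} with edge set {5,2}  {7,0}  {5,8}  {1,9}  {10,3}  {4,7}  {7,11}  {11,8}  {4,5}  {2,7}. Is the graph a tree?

|V| = 12, |E| = 10.
It splits into 4 components, so it cannot be a tree.

No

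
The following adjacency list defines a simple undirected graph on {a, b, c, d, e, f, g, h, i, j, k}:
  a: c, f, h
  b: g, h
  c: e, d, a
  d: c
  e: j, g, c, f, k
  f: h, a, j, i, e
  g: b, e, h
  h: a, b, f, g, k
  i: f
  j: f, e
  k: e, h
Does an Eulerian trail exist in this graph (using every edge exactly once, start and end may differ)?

No

Degrees: a:3, b:2, c:3, d:1, e:5, f:5, g:3, h:5, i:1, j:2, k:2
Odd-degree vertices: a, c, d, e, f, g, h, i (8 total).
With 8 odd-degree vertices (more than two), no single trail can use every edge.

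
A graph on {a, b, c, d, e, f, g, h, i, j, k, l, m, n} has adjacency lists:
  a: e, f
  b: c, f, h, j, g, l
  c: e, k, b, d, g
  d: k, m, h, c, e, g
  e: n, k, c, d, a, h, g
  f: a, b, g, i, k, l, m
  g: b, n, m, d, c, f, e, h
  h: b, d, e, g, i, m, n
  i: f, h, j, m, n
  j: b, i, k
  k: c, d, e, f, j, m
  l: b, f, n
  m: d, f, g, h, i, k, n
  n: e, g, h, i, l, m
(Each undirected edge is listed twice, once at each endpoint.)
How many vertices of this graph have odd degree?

Degrees: a:2, b:6, c:5, d:6, e:7, f:7, g:8, h:7, i:5, j:3, k:6, l:3, m:7, n:6
Odd-degree vertices: c, e, f, h, i, j, l, m.

8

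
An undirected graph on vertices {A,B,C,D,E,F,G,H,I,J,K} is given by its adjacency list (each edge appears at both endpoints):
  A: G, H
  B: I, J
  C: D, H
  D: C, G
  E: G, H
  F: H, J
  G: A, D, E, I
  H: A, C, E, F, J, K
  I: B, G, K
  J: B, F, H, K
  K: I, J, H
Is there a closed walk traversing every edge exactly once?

No

Degrees: A:2, B:2, C:2, D:2, E:2, F:2, G:4, H:6, I:3, J:4, K:3
Vertices with odd degree: I, K. An Eulerian circuit requires all degrees even.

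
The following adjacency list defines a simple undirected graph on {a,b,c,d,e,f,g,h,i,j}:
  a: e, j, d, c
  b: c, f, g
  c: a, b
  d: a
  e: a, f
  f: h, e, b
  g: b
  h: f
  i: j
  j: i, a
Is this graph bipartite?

The cycle e-f-b-c-a-e has length 5, which is odd, so the graph is not bipartite.

No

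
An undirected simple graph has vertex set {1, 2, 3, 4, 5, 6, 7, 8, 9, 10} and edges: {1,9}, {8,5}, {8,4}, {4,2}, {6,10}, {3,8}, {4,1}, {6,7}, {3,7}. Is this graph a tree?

Yes

|V| = 10, |E| = 9.
It is connected with exactly 9 edges, hence acyclic — it is a tree.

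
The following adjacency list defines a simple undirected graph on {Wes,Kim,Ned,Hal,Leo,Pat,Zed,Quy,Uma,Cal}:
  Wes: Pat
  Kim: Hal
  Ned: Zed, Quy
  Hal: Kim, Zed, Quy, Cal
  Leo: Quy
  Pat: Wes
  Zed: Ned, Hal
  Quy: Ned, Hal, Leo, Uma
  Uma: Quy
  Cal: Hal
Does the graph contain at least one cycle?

The graph has 10 vertices, 9 edges, and 2 connected components.
Since 9 > 10 - 2, a cycle must exist; for instance Hal-Quy-Ned-Zed-Hal.

Yes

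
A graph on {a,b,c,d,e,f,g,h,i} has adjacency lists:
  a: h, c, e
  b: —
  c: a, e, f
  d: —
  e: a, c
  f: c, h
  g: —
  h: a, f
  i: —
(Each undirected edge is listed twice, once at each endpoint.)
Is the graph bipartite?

No

c-e-a-c is an odd cycle (length 3), and a bipartite graph can contain only even cycles.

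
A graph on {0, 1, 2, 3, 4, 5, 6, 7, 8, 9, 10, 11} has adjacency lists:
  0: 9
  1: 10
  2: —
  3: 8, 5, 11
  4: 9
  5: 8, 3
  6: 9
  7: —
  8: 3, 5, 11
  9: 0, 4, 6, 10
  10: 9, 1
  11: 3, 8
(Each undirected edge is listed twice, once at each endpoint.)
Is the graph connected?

No

Component: {2}
Component: {7}
Component: {3, 5, 8, 11}
Component: {0, 1, 4, 6, 9, 10}
No edge joins these 4 groups, so the graph is disconnected.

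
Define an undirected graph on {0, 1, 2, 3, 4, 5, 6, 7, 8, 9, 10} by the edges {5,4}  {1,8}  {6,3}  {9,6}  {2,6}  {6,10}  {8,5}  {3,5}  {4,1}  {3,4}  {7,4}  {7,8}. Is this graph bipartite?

The cycle 5-4-3-5 has length 3, which is odd, so the graph is not bipartite.

No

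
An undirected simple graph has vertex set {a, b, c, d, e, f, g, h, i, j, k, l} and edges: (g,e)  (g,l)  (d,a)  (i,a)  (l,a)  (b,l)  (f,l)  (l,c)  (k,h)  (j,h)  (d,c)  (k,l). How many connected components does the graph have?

Component: {a, b, c, d, e, f, g, h, i, j, k, l}

1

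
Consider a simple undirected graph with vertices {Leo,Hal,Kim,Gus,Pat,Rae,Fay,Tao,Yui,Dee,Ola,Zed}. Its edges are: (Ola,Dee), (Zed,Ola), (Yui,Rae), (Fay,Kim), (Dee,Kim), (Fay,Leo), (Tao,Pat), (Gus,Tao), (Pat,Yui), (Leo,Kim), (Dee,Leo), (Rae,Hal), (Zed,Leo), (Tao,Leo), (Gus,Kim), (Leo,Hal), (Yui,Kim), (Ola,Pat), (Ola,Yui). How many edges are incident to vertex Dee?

Neighbors of Dee: Leo, Kim, Ola.

3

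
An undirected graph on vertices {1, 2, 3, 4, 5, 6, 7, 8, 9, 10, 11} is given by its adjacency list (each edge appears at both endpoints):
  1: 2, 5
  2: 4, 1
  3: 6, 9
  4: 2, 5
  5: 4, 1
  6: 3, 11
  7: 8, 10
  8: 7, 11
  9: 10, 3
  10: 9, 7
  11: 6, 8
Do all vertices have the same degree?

Degrees: 1:2, 2:2, 3:2, 4:2, 5:2, 6:2, 7:2, 8:2, 9:2, 10:2, 11:2
Every vertex has degree 2, so the graph is 2-regular.

Yes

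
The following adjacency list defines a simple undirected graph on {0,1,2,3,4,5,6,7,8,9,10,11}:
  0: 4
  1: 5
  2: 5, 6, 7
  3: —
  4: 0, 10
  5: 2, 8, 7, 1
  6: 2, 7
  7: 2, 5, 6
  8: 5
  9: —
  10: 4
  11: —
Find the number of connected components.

5

Component: {3}
Component: {9}
Component: {11}
Component: {0, 4, 10}
Component: {1, 2, 5, 6, 7, 8}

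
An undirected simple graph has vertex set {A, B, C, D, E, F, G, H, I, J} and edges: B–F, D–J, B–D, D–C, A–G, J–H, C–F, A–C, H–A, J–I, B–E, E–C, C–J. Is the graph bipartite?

No

The cycle C-D-J-C has length 3, which is odd, so the graph is not bipartite.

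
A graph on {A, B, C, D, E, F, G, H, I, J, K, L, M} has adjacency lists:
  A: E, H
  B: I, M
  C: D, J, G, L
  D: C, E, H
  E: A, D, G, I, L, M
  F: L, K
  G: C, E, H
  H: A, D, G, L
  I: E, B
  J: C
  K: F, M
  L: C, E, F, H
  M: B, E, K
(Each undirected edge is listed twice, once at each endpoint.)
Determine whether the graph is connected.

A breadth-first search from A visits A, E, H, G, I, D, M, L, C, B, K, F, J — all 13 vertices — so the graph is connected.

Yes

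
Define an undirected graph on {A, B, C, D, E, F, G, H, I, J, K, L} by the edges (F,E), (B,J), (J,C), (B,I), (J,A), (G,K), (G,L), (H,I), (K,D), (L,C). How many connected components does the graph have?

2

Component: {E, F}
Component: {A, B, C, D, G, H, I, J, K, L}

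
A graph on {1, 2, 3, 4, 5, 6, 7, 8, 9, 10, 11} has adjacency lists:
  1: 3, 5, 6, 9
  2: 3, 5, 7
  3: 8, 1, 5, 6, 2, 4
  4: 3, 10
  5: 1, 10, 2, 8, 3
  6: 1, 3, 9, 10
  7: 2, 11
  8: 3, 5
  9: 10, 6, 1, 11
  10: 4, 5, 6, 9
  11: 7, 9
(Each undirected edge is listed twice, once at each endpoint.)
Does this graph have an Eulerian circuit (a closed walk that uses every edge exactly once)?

No

Degrees: 1:4, 2:3, 3:6, 4:2, 5:5, 6:4, 7:2, 8:2, 9:4, 10:4, 11:2
2, 5 have odd degree; an Eulerian circuit needs every degree to be even, so none exists.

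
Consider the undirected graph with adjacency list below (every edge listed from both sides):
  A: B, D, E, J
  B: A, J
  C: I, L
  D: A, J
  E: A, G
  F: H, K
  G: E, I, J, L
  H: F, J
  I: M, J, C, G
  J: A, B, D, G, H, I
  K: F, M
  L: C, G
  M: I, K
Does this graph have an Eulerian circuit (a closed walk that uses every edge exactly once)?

Degrees: A:4, B:2, C:2, D:2, E:2, F:2, G:4, H:2, I:4, J:6, K:2, L:2, M:2
Every vertex has even degree and the edges form a single connected piece, so an Eulerian circuit exists.

Yes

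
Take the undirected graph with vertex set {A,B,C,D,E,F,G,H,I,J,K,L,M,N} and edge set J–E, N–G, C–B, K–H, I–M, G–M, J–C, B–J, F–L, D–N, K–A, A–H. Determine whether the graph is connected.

No

Component: {F, L}
Component: {A, H, K}
Component: {B, C, E, J}
Component: {D, G, I, M, N}
No edge joins these 4 groups, so the graph is disconnected.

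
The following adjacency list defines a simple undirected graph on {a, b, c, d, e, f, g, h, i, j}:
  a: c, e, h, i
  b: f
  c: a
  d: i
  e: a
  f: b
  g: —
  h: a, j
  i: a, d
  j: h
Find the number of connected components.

3

Component: {g}
Component: {b, f}
Component: {a, c, d, e, h, i, j}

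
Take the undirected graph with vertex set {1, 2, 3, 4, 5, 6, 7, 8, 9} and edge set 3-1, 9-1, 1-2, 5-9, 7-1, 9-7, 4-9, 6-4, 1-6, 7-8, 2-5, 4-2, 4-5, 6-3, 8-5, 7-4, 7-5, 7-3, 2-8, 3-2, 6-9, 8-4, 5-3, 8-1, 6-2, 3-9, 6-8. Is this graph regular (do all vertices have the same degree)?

Degrees: 1:6, 2:6, 3:6, 4:6, 5:6, 6:6, 7:6, 8:6, 9:6
Every vertex has degree 6, so the graph is 6-regular.

Yes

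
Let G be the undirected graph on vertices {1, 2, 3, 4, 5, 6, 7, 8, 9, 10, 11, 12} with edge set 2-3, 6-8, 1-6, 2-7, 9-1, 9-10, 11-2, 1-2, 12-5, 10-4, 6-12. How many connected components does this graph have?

Component: {1, 2, 3, 4, 5, 6, 7, 8, 9, 10, 11, 12}

1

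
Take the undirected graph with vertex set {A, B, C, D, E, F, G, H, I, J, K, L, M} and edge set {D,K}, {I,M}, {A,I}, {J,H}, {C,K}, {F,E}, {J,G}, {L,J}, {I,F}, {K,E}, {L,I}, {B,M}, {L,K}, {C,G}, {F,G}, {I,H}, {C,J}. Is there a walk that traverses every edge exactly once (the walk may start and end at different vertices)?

No

Degrees: A:1, B:1, C:3, D:1, E:2, F:3, G:3, H:2, I:5, J:4, K:4, L:3, M:2
Odd-degree vertices: A, B, C, D, F, G, I, L (8 total).
An Eulerian trail requires 0 or 2 odd-degree vertices; here there are 8.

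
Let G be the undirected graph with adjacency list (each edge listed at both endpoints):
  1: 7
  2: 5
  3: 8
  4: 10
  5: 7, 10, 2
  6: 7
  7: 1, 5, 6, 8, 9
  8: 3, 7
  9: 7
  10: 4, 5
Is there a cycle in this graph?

|V| = 10, |E| = 9, number of components = 1.
A forest on 10 vertices with 1 component has exactly 9 edges, which matches — so no cycle.

No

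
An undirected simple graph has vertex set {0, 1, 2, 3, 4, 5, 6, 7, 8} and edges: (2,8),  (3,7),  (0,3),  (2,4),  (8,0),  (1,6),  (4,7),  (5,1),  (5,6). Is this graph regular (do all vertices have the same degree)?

Degrees: 0:2, 1:2, 2:2, 3:2, 4:2, 5:2, 6:2, 7:2, 8:2
Every vertex has degree 2, so the graph is 2-regular.

Yes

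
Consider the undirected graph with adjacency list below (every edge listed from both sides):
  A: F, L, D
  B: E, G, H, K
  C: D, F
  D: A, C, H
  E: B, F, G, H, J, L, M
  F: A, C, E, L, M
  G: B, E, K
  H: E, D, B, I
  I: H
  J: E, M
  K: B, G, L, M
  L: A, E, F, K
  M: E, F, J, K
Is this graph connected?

Yes

A breadth-first search from A visits A, D, L, F, H, C, K, E, M, B, I, G, J — all 13 vertices — so the graph is connected.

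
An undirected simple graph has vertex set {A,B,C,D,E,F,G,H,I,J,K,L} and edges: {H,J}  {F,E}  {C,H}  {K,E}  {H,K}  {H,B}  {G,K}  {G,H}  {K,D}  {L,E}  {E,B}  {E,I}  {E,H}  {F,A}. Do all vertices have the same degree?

Degrees: A:1, B:2, C:1, D:1, E:6, F:2, G:2, H:6, I:1, J:1, K:4, L:1
Degrees are not all equal (e.g. deg(A)=1 but deg(E)=6); not regular.

No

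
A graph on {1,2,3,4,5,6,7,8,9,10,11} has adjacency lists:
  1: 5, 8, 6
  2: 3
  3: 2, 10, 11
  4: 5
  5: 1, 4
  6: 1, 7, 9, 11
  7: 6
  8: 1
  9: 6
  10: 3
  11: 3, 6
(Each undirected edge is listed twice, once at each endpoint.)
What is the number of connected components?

Component: {1, 2, 3, 4, 5, 6, 7, 8, 9, 10, 11}

1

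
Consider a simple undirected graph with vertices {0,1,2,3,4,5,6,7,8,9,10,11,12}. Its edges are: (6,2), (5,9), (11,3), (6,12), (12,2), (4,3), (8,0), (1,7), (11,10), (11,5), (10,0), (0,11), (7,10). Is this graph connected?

Component: {2, 6, 12}
Component: {0, 1, 3, 4, 5, 7, 8, 9, 10, 11}
No edge joins these 2 groups, so the graph is disconnected.

No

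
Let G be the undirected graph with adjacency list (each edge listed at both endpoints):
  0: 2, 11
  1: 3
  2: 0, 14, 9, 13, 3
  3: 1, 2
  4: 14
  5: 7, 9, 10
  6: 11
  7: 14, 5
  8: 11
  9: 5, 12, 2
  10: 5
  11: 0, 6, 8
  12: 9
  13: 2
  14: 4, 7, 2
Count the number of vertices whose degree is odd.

Degrees: 0:2, 1:1, 2:5, 3:2, 4:1, 5:3, 6:1, 7:2, 8:1, 9:3, 10:1, 11:3, 12:1, 13:1, 14:3
Odd-degree vertices: 1, 2, 4, 5, 6, 8, 9, 10, 11, 12, 13, 14.

12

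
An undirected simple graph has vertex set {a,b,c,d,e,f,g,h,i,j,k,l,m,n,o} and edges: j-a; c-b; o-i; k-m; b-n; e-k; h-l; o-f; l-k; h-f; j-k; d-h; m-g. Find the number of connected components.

2

Component: {b, c, n}
Component: {a, d, e, f, g, h, i, j, k, l, m, o}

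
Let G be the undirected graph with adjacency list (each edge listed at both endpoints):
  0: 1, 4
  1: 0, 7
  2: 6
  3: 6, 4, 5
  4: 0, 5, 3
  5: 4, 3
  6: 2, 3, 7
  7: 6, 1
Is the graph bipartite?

No

The cycle 3-5-4-3 has length 3, which is odd, so the graph is not bipartite.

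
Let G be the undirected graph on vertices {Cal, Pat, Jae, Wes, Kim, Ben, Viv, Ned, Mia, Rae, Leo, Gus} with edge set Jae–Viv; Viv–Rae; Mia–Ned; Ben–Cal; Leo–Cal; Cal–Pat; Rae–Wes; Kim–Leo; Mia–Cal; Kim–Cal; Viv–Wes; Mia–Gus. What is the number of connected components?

2

Component: {Jae, Wes, Viv, Rae}
Component: {Cal, Pat, Kim, Ben, Ned, Mia, Leo, Gus}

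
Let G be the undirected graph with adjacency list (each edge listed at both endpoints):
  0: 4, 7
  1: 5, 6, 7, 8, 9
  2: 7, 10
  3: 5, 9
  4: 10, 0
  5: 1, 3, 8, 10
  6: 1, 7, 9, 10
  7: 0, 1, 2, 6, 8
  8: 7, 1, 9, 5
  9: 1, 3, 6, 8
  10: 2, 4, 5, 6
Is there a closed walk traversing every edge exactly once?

Degrees: 0:2, 1:5, 2:2, 3:2, 4:2, 5:4, 6:4, 7:5, 8:4, 9:4, 10:4
Vertices with odd degree: 1, 7. An Eulerian circuit requires all degrees even.

No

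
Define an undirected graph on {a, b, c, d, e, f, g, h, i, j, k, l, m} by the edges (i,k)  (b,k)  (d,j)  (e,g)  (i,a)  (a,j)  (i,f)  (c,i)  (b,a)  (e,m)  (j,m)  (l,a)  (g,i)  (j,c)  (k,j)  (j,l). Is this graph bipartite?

j-l-a-j is an odd cycle (length 3), and a bipartite graph can contain only even cycles.

No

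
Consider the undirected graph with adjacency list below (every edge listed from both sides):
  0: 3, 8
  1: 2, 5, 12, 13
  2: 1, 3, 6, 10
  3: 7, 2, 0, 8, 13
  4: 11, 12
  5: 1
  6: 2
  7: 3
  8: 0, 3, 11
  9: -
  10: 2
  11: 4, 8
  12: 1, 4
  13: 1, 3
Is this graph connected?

No

Component: {9}
Component: {0, 1, 2, 3, 4, 5, 6, 7, 8, 10, 11, 12, 13}
There are 2 separate components, so the graph is not connected.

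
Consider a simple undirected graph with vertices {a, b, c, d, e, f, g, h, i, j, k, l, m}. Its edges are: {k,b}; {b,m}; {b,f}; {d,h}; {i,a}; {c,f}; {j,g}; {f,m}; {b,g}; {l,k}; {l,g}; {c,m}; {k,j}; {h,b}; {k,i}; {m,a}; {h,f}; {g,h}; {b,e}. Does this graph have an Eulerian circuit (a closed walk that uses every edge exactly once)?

No

Degrees: a:2, b:6, c:2, d:1, e:1, f:4, g:4, h:4, i:2, j:2, k:4, l:2, m:4
Vertices with odd degree: d, e. An Eulerian circuit requires all degrees even.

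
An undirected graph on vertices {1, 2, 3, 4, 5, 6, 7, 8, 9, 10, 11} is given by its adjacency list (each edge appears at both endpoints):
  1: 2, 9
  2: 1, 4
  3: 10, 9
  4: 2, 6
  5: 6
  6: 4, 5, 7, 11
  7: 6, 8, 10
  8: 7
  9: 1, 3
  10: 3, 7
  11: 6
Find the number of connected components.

1

Component: {1, 2, 3, 4, 5, 6, 7, 8, 9, 10, 11}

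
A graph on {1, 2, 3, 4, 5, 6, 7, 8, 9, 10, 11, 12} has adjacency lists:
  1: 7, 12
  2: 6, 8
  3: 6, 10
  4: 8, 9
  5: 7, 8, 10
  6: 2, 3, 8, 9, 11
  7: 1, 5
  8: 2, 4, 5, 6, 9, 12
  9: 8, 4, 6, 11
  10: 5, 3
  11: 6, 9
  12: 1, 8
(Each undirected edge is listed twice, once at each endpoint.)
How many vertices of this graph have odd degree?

Degrees: 1:2, 2:2, 3:2, 4:2, 5:3, 6:5, 7:2, 8:6, 9:4, 10:2, 11:2, 12:2
Odd-degree vertices: 5, 6.

2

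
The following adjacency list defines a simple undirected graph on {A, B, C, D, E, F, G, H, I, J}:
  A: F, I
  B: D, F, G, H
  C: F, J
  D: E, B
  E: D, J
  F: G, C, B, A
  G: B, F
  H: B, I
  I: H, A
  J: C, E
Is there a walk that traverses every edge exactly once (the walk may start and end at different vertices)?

Yes

Degrees: A:2, B:4, C:2, D:2, E:2, F:4, G:2, H:2, I:2, J:2
Odd-degree vertices: none (0 total).
The non-isolated vertices are connected and exactly 0 have odd degree, so an Eulerian trail exists.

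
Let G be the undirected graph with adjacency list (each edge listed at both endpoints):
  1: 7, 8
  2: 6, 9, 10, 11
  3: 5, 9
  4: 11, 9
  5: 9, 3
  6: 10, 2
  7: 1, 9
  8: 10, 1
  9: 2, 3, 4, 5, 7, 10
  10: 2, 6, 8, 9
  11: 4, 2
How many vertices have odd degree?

Degrees: 1:2, 2:4, 3:2, 4:2, 5:2, 6:2, 7:2, 8:2, 9:6, 10:4, 11:2
Odd-degree vertices: none.

0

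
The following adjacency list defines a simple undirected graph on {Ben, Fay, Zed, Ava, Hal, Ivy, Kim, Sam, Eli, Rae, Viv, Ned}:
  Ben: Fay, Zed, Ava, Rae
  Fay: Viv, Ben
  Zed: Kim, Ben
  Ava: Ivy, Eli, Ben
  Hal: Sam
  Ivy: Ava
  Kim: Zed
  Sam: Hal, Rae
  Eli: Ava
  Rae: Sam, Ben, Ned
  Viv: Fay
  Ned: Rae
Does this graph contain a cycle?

No

|V| = 12, |E| = 11, number of components = 1.
A forest on 12 vertices with 1 component has exactly 11 edges, which matches — so no cycle.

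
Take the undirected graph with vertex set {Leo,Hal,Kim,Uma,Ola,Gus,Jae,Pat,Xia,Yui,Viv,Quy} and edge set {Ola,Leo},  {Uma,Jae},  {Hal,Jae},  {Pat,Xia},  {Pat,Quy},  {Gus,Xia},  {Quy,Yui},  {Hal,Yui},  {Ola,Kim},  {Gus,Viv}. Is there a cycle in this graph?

The graph has 12 vertices, 10 edges, and 2 connected components.
Since 10 = 12 - 2, the graph is a forest and contains no cycle.

No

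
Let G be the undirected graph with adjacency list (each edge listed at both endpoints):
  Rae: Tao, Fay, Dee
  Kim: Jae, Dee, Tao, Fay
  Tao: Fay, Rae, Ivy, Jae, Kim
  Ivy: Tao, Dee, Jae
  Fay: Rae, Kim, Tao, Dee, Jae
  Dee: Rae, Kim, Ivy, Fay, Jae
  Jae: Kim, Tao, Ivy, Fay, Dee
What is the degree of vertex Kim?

4

Neighbors of Kim: Tao, Fay, Dee, Jae.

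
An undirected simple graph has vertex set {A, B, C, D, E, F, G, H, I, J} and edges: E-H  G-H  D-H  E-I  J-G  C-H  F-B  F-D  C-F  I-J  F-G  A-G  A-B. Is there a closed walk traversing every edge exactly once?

Yes

Degrees: A:2, B:2, C:2, D:2, E:2, F:4, G:4, H:4, I:2, J:2
Every vertex has even degree and the edges form a single connected piece, so an Eulerian circuit exists.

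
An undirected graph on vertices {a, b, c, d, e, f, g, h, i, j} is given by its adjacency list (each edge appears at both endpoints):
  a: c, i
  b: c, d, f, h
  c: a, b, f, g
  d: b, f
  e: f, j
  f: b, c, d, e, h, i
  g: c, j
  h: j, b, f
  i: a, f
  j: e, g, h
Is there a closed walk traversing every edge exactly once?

Degrees: a:2, b:4, c:4, d:2, e:2, f:6, g:2, h:3, i:2, j:3
h, j have odd degree; an Eulerian circuit needs every degree to be even, so none exists.

No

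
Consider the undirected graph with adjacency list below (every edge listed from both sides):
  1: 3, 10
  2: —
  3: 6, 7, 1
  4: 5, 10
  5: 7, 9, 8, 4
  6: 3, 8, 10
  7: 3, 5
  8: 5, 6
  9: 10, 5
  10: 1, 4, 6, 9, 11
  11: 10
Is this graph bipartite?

9-5-8-6-10-9 is an odd cycle (length 5), and a bipartite graph can contain only even cycles.

No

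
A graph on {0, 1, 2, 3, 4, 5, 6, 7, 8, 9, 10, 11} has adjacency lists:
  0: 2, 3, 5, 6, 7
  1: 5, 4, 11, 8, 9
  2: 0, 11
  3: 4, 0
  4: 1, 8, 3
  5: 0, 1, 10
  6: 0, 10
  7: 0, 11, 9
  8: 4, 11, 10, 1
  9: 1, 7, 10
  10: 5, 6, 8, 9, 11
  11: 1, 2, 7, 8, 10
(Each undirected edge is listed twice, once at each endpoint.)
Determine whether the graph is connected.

A breadth-first search from 0 visits 0, 5, 2, 6, 3, 7, 1, 10, 11, 4, 9, 8 — all 12 vertices — so the graph is connected.

Yes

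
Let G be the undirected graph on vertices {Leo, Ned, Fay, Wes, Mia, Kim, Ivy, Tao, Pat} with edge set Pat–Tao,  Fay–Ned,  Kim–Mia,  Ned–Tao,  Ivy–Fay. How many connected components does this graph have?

Component: {Leo}
Component: {Wes}
Component: {Mia, Kim}
Component: {Ned, Fay, Ivy, Tao, Pat}

4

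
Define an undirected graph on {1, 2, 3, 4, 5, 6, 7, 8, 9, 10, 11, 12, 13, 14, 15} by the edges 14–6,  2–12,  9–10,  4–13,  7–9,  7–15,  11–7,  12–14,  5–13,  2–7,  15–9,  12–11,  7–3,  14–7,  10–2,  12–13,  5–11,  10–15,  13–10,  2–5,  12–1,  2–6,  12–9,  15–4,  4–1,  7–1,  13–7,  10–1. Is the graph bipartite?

7-9-15-7 is an odd cycle (length 3), and a bipartite graph can contain only even cycles.

No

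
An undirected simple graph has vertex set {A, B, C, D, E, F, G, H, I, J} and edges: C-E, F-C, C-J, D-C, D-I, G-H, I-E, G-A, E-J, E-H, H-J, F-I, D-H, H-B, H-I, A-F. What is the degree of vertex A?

2

Neighbors of A: F, G.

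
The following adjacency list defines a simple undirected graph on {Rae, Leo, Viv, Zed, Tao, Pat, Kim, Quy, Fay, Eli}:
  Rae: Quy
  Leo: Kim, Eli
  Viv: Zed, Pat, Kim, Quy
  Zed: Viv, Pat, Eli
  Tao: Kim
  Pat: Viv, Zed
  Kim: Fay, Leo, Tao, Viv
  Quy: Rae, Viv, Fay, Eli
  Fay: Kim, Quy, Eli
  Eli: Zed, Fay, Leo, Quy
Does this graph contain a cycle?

The graph has 10 vertices, 14 edges, and 1 connected component.
Since 14 > 10 - 1, a cycle must exist; for instance Viv-Pat-Zed-Viv.

Yes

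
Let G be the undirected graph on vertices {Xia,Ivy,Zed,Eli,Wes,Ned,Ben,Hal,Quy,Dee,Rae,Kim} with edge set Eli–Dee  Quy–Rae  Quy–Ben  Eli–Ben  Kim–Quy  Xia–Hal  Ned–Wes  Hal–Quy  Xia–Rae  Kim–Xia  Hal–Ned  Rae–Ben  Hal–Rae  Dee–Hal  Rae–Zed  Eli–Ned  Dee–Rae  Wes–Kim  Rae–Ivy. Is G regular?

No

Degrees: Xia:3, Ivy:1, Zed:1, Eli:3, Wes:2, Ned:3, Ben:3, Hal:5, Quy:4, Dee:3, Rae:7, Kim:3
Vertex Ivy has degree 1 while Rae has degree 7, so the graph is not regular.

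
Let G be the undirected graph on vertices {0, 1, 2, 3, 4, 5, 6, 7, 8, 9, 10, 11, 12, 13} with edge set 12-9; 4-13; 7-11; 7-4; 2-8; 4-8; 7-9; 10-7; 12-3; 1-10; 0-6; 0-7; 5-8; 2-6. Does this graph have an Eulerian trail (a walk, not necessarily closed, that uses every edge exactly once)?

Degrees: 0:2, 1:1, 2:2, 3:1, 4:3, 5:1, 6:2, 7:5, 8:3, 9:2, 10:2, 11:1, 12:2, 13:1
Odd-degree vertices: 1, 3, 4, 5, 7, 8, 11, 13 (8 total).
An Eulerian trail requires 0 or 2 odd-degree vertices; here there are 8.

No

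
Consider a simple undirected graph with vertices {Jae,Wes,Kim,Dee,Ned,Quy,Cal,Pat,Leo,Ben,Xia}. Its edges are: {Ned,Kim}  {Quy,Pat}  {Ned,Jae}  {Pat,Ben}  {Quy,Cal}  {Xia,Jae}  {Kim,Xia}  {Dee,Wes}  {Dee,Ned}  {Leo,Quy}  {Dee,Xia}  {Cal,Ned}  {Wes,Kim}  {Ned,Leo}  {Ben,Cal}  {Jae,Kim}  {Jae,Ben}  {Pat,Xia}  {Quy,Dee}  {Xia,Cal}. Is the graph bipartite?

No

The cycle Kim-Jae-Xia-Kim has length 3, which is odd, so the graph is not bipartite.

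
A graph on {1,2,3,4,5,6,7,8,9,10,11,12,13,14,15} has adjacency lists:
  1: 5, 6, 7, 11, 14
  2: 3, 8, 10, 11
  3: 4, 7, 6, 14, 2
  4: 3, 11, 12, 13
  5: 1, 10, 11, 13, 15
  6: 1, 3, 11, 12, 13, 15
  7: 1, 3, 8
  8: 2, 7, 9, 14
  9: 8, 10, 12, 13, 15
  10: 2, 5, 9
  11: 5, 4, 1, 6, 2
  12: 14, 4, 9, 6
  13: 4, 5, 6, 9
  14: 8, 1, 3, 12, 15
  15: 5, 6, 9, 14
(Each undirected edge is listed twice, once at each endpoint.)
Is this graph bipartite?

No

11-1-7-3-2-11 is an odd cycle (length 5), and a bipartite graph can contain only even cycles.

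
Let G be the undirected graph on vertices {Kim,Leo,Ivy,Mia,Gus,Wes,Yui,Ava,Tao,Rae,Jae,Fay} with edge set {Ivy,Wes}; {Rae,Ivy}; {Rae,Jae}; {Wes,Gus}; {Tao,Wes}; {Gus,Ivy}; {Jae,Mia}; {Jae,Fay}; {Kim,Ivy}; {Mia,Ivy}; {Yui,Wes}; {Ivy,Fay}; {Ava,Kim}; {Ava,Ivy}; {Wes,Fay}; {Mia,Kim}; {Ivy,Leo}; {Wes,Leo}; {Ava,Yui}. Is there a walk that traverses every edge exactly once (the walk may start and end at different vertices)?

No

Degrees: Kim:3, Leo:2, Ivy:8, Mia:3, Gus:2, Wes:6, Yui:2, Ava:3, Tao:1, Rae:2, Jae:3, Fay:3
Odd-degree vertices: Kim, Mia, Ava, Tao, Jae, Fay (6 total).
With 6 odd-degree vertices (more than two), no single trail can use every edge.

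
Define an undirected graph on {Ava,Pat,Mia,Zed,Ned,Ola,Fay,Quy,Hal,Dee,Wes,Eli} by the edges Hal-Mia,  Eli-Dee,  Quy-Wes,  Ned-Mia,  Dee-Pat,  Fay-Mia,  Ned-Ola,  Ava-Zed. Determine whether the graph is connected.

No

Component: {Ava, Zed}
Component: {Quy, Wes}
Component: {Pat, Dee, Eli}
Component: {Mia, Ned, Ola, Fay, Hal}
No edge joins these 4 groups, so the graph is disconnected.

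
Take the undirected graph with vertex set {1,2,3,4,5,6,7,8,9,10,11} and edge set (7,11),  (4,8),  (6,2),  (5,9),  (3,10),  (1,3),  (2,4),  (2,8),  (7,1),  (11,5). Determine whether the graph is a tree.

The graph has 11 vertices and 10 edges.
It splits into 2 components, so it cannot be a tree.

No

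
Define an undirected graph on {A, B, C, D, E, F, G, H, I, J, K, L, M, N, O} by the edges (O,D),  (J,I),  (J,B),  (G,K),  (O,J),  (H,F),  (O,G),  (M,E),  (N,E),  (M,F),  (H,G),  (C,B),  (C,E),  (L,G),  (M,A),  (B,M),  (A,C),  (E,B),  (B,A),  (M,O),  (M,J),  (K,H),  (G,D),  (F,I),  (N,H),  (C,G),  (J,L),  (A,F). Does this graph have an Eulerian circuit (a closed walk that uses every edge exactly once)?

No

Degrees: A:4, B:5, C:4, D:2, E:4, F:4, G:6, H:4, I:2, J:5, K:2, L:2, M:6, N:2, O:4
Vertices with odd degree: B, J. An Eulerian circuit requires all degrees even.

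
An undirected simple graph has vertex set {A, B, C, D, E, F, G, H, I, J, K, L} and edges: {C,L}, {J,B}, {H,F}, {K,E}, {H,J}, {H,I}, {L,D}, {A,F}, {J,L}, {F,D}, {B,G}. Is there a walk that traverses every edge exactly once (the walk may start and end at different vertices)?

No

Degrees: A:1, B:2, C:1, D:2, E:1, F:3, G:1, H:3, I:1, J:3, K:1, L:3
Odd-degree vertices: A, C, E, F, G, H, I, J, K, L (10 total).
An Eulerian trail requires 0 or 2 odd-degree vertices; here there are 10.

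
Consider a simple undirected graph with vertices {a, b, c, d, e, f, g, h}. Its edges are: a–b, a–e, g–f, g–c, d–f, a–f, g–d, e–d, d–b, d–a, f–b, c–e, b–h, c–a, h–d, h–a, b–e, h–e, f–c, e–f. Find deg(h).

4

Neighbors of h: a, b, d, e.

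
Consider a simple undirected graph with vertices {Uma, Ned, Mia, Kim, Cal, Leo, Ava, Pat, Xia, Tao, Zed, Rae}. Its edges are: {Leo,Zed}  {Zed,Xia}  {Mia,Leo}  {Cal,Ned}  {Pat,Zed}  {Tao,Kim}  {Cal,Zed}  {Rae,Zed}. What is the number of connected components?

Component: {Uma}
Component: {Ava}
Component: {Kim, Tao}
Component: {Ned, Mia, Cal, Leo, Pat, Xia, Zed, Rae}

4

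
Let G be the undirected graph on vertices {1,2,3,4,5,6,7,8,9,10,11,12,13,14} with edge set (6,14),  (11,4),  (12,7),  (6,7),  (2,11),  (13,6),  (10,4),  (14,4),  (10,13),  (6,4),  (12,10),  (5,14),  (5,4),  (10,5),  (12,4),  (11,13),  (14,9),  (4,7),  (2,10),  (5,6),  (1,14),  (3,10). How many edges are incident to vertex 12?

Neighbors of 12: 4, 7, 10.

3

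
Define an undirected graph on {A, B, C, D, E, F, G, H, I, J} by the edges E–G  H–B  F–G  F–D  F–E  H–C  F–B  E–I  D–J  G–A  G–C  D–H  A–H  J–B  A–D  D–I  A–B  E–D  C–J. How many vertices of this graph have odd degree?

Degrees: A:4, B:4, C:3, D:6, E:4, F:4, G:4, H:4, I:2, J:3
Odd-degree vertices: C, J.

2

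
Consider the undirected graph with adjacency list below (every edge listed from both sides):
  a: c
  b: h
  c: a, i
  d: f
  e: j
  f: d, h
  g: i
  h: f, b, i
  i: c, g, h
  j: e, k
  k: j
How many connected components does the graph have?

2

Component: {e, j, k}
Component: {a, b, c, d, f, g, h, i}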